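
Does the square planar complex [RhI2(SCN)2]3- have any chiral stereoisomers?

A square has two trans pairs of vertices; adjacent vertices are cis.
Systematic placement gives 2 geometric isomers: I cis; I trans.
Each arrangement has an internal mirror plane or centre of symmetry, so none is chiral.

no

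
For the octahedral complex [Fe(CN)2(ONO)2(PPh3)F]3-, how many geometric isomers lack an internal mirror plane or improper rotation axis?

2

An octahedron has six vertices in three trans pairs; every non-trans pair is cis.
There are 6 geometric isomers: CN trans, ONO cis; CN trans, ONO trans; CN cis, ONO cis (3 arrangements, 2 chiral); CN cis, ONO trans.
Of these, 2 lack any improper symmetry element and so occur as enantiomeric pairs, giving 6 + 2 = 8 stereoisomers in total.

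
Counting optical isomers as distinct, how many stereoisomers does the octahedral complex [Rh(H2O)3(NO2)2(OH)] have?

An octahedron has six vertices in three trans pairs; every non-trans pair is cis.
Working through the distinct placements yields 3 geometric isomers: H2O mer, NO2 cis; H2O mer, NO2 trans; H2O fac, NO2 cis.
Each arrangement has an internal mirror plane or centre of symmetry, so none is chiral.

3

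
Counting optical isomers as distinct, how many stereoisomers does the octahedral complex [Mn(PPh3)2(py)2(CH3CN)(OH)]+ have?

8

An octahedron has six vertices in three trans pairs; every non-trans pair is cis.
The distinct arrangements are (6 in all): PPh3 trans, py trans; PPh3 cis, py cis (3 arrangements, 2 chiral); PPh3 cis, py trans; PPh3 trans, py cis.
Of these, 2 lack any improper symmetry element and so occur as enantiomeric pairs, giving 6 + 2 = 8 stereoisomers in total.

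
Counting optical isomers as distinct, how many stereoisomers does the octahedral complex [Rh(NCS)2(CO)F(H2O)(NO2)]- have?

An octahedron has six vertices in three trans pairs; every non-trans pair is cis.
Exhaustive case analysis gives 9 geometric isomers.
Of these, 6 lack any improper symmetry element and so occur as enantiomeric pairs, giving 9 + 6 = 15 stereoisomers in total.

15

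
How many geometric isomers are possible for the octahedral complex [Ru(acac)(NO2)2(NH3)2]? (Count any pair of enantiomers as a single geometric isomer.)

3

An octahedron has six vertices in three trans pairs; every non-trans pair is cis.
Each acac is bidentate and must span two cis positions.
There are 3 geometric isomers: NO2 cis, NH3 trans; NO2 cis, NH3 cis (chiral); NO2 trans, NH3 cis.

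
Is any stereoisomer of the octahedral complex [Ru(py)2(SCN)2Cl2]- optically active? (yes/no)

yes

In an octahedral complex each vertex has one trans partner and four cis neighbours.
The distinct arrangements are (5 in all): py trans, SCN trans, Cl trans; py cis, SCN cis, Cl trans; py trans, SCN cis, Cl cis; py cis, SCN cis, Cl cis (chiral); py cis, SCN trans, Cl cis.
One of these lacks any improper symmetry element and so occurs as an enantiomeric pair, giving 5 + 1 = 6 stereoisomers in total.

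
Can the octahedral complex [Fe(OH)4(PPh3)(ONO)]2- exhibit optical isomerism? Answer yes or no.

The six octahedral sites form three mutually perpendicular trans pairs.
There are 2 geometric isomers: PPh3 and ONO mutually trans; PPh3 and ONO mutually cis.
Each arrangement has an internal mirror plane or centre of symmetry, so none is chiral.

no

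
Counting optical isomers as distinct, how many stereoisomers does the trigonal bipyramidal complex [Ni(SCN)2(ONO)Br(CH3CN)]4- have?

10

In a trigonal bipyramid the two axial positions differ from the three equatorial ones.
Placing the ligands in turn and identifying arrangements related by rotation or reflection leaves 7 distinct geometric isomers.
Of these, 3 lack any improper symmetry element and so occur as enantiomeric pairs, giving 7 + 3 = 10 stereoisomers in total.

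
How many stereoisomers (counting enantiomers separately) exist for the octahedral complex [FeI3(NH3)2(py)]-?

An octahedron has six vertices in three trans pairs; every non-trans pair is cis.
There are 3 geometric isomers: I mer, NH3 cis; I mer, NH3 trans; I fac, NH3 cis.
Each arrangement has an internal mirror plane or centre of symmetry, so none is chiral.

3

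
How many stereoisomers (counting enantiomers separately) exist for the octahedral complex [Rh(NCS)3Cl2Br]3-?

An octahedron has six vertices in three trans pairs; every non-trans pair is cis.
Systematic placement gives 3 geometric isomers: NCS mer, Cl cis; NCS mer, Cl trans; NCS fac, Cl cis.
Each arrangement has an internal mirror plane or centre of symmetry, so none is chiral.

3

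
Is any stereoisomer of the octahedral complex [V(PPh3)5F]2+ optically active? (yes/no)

In an octahedral complex each vertex has one trans partner and four cis neighbours.
Only one geometric arrangement is possible.

no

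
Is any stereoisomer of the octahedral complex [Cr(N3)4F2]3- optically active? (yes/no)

An octahedron has six vertices in three trans pairs; every non-trans pair is cis.
There are 2 geometric isomers: F trans; F cis.
Each arrangement has an internal mirror plane or centre of symmetry, so none is chiral.

no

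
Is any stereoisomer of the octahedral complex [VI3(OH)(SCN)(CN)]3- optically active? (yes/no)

yes

There are 4 geometric isomers: I mer (3 arrangements); I fac (chiral).
One of these lacks any improper symmetry element and so occurs as an enantiomeric pair, giving 4 + 1 = 5 stereoisomers in total.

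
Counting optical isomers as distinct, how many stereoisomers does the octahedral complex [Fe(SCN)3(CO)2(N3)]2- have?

In an octahedral complex each vertex has one trans partner and four cis neighbours.
The distinct arrangements are (3 in all): SCN mer, CO trans; SCN mer, CO cis; SCN fac, CO cis.
Each arrangement has an internal mirror plane or centre of symmetry, so none is chiral.

3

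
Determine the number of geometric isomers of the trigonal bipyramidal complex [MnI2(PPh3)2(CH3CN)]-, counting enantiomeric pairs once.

In a trigonal bipyramid the two axial positions differ from the three equatorial ones.
Systematic enumeration (placing each ligand type in turn and discarding arrangements equivalent by rotation or reflection) gives 5 geometric isomers.

5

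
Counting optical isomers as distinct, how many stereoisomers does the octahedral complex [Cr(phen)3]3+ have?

2

Each phen is bidentate and must span two cis positions.
Only one geometric arrangement is possible; it has no improper symmetry element, so it exists as a pair of enantiomers (2 stereoisomers).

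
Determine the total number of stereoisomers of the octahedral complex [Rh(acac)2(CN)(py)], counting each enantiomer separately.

3

An octahedron has six vertices in three trans pairs; every non-trans pair is cis.
Each acac is bidentate and must span two cis positions.
Systematic placement gives 2 geometric isomers: CN and py mutually cis (chiral); CN and py mutually trans.
One of these lacks any improper symmetry element and so occurs as an enantiomeric pair, giving 2 + 1 = 3 stereoisomers in total.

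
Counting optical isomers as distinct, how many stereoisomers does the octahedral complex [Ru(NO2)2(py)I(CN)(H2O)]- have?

15

Placing the ligands in turn and identifying arrangements related by rotation or reflection leaves 9 distinct geometric isomers.
Of these, 6 lack any improper symmetry element and so occur as enantiomeric pairs, giving 9 + 6 = 15 stereoisomers in total.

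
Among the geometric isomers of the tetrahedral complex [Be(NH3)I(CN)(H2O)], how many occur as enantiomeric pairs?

1

All four vertices of a tetrahedron are equivalent and mutually adjacent, so cis/trans isomerism cannot arise.
Only one geometric arrangement is possible; it has no improper symmetry element, so it exists as a pair of enantiomers (2 stereoisomers).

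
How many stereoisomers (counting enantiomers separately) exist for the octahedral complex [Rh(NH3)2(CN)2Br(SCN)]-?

In an octahedral complex each vertex has one trans partner and four cis neighbours.
Working through the distinct placements yields 6 geometric isomers: NH3 cis, CN cis (3 arrangements, 2 chiral); NH3 trans, CN cis; NH3 cis, CN trans; NH3 trans, CN trans.
Of these, 2 lack any improper symmetry element and so occur as enantiomeric pairs, giving 6 + 2 = 8 stereoisomers in total.

8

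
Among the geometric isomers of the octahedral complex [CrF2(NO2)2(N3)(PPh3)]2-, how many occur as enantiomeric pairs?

The six octahedral sites form three mutually perpendicular trans pairs.
Systematic placement gives 6 geometric isomers: F trans, NO2 cis; F trans, NO2 trans; F cis, NO2 cis (3 arrangements, 2 chiral); F cis, NO2 trans.
Of these, 2 lack any improper symmetry element and so occur as enantiomeric pairs, giving 6 + 2 = 8 stereoisomers in total.

2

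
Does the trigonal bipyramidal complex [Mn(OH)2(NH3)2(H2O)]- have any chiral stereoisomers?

yes

In a trigonal bipyramid the two axial positions differ from the three equatorial ones.
Exhaustive case analysis gives 5 geometric isomers.
One of these lacks any improper symmetry element and so occurs as an enantiomeric pair, giving 5 + 1 = 6 stereoisomers in total.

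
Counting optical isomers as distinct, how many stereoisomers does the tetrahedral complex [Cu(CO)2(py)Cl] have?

All four vertices of a tetrahedron are equivalent and mutually adjacent, so cis/trans isomerism cannot arise.
Only one geometric arrangement is possible.

1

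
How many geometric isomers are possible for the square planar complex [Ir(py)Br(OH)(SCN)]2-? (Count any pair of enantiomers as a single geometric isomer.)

3

A square has two trans pairs of vertices; adjacent vertices are cis.
Working through the distinct placements yields 3 geometric isomers: (Br/SCN trans, OH/py trans); (Br/py trans, OH/SCN trans); (Br/OH trans, SCN/py trans).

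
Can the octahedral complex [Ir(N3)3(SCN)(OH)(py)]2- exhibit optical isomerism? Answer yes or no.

yes

An octahedron has six vertices in three trans pairs; every non-trans pair is cis.
The distinct arrangements are (4 in all): N3 mer (3 arrangements); N3 fac (chiral).
One of these lacks any improper symmetry element and so occurs as an enantiomeric pair, giving 4 + 1 = 5 stereoisomers in total.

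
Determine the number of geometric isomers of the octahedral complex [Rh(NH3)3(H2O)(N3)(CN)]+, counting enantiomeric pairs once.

4

In an octahedral complex each vertex has one trans partner and four cis neighbours.
The distinct arrangements are (4 in all): NH3 mer (3 arrangements); NH3 fac (chiral).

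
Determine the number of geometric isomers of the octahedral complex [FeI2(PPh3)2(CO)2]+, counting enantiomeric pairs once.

5

There are 5 geometric isomers: I trans, PPh3 trans, CO trans; I cis, PPh3 cis, CO trans; I cis, PPh3 trans, CO cis; I cis, PPh3 cis, CO cis (chiral); I trans, PPh3 cis, CO cis.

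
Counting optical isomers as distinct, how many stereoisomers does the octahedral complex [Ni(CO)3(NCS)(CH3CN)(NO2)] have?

Systematic placement gives 4 geometric isomers: CO mer (3 arrangements); CO fac (chiral).
One of these lacks any improper symmetry element and so occurs as an enantiomeric pair, giving 4 + 1 = 5 stereoisomers in total.

5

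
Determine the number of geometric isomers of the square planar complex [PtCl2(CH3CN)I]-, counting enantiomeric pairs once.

A square has two trans pairs of vertices; adjacent vertices are cis.
The distinct arrangements are (2 in all): Cl cis; Cl trans.

2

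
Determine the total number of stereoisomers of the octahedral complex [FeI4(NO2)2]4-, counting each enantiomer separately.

2

An octahedron has six vertices in three trans pairs; every non-trans pair is cis.
There are 2 geometric isomers: NO2 trans; NO2 cis.
Each arrangement has an internal mirror plane or centre of symmetry, so none is chiral.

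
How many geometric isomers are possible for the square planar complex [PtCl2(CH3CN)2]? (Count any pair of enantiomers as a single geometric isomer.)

2

In a square planar complex each vertex has one trans partner and two cis neighbours.
There are 2 geometric isomers: Cl cis; Cl trans.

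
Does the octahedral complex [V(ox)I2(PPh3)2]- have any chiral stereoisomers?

Each ox is bidentate and must span two cis positions.
Working through the distinct placements yields 3 geometric isomers: I trans, PPh3 cis; I cis, PPh3 cis (chiral); I cis, PPh3 trans.
One of these lacks any improper symmetry element and so occurs as an enantiomeric pair, giving 3 + 1 = 4 stereoisomers in total.

yes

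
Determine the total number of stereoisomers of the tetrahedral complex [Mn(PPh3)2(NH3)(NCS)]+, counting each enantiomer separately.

All four vertices of a tetrahedron are equivalent and mutually adjacent, so cis/trans isomerism cannot arise.
Only one geometric arrangement is possible.

1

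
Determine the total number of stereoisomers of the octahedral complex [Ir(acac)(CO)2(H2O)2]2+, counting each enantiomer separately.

Each acac is bidentate and must span two cis positions.
There are 3 geometric isomers: CO trans, H2O cis; CO cis, H2O cis (chiral); CO cis, H2O trans.
One of these lacks any improper symmetry element and so occurs as an enantiomeric pair, giving 3 + 1 = 4 stereoisomers in total.

4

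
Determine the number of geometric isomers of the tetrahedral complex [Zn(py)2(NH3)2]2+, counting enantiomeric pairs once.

All four vertices of a tetrahedron are equivalent and mutually adjacent, so cis/trans isomerism cannot arise.
Only one geometric arrangement is possible.

1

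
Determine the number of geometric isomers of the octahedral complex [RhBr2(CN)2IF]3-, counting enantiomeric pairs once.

6

The six octahedral sites form three mutually perpendicular trans pairs.
Systematic placement gives 6 geometric isomers: Br trans, CN trans; Br trans, CN cis; Br cis, CN cis (3 arrangements, 2 chiral); Br cis, CN trans.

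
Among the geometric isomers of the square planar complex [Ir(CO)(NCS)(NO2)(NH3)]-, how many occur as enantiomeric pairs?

A square has two trans pairs of vertices; adjacent vertices are cis.
There are 3 geometric isomers: (CO/NH3 trans, NCS/NO2 trans); (CO/NO2 trans, NCS/NH3 trans); (CO/NCS trans, NH3/NO2 trans).
Each arrangement has an internal mirror plane or centre of symmetry, so none is chiral.

0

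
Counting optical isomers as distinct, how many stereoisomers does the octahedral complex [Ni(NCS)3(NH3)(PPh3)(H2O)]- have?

5

The distinct arrangements are (4 in all): NCS mer (3 arrangements); NCS fac (chiral).
One of these lacks any improper symmetry element and so occurs as an enantiomeric pair, giving 4 + 1 = 5 stereoisomers in total.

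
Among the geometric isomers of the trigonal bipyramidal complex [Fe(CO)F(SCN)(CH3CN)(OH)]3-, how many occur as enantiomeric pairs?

A trigonal bipyramid has two axial and three equatorial sites, which are chemically inequivalent.
Placing the ligands in turn and identifying arrangements related by rotation or reflection leaves 10 distinct geometric isomers.
Of these, 10 lack any improper symmetry element and so occur as enantiomeric pairs, giving 10 + 10 = 20 stereoisomers in total.

10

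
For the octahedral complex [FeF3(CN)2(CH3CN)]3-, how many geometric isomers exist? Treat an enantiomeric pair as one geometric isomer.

In an octahedral complex each vertex has one trans partner and four cis neighbours.
Systematic placement gives 3 geometric isomers: F mer, CN cis; F mer, CN trans; F fac, CN cis.

3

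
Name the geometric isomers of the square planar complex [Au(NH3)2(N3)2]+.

cis and trans

In a square planar complex each vertex has one trans partner and two cis neighbours.
Systematic placement gives 2 geometric isomers: NH3 cis; NH3 trans.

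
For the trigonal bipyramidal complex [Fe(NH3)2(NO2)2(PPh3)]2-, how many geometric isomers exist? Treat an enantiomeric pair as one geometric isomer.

5

Exhaustive case analysis gives 5 geometric isomers.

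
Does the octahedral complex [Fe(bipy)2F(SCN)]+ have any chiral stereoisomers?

An octahedron has six vertices in three trans pairs; every non-trans pair is cis.
Each bipy is bidentate and must span two cis positions.
Working through the distinct placements yields 2 geometric isomers: F and SCN mutually trans; F and SCN mutually cis (chiral).
One of these lacks any improper symmetry element and so occurs as an enantiomeric pair, giving 2 + 1 = 3 stereoisomers in total.

yes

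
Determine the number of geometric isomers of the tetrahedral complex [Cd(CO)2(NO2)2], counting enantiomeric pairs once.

1

In a tetrahedral complex all four positions are equivalent and every pair of ligands is adjacent — there is no cis/trans distinction.
Only one geometric arrangement is possible.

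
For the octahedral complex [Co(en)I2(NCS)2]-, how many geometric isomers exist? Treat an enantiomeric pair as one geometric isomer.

The six octahedral sites form three mutually perpendicular trans pairs.
Each en is bidentate and must span two cis positions.
Systematic placement gives 3 geometric isomers: I trans, NCS cis; I cis, NCS cis (chiral); I cis, NCS trans.

3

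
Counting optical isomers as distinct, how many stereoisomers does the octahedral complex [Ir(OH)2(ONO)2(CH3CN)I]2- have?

8

In an octahedral complex each vertex has one trans partner and four cis neighbours.
Systematic placement gives 6 geometric isomers: OH trans, ONO trans; OH cis, ONO cis (3 arrangements, 2 chiral); OH cis, ONO trans; OH trans, ONO cis.
Of these, 2 lack any improper symmetry element and so occur as enantiomeric pairs, giving 6 + 2 = 8 stereoisomers in total.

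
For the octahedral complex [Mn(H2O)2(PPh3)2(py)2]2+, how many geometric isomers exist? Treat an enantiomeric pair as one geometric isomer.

5

The distinct arrangements are (5 in all): H2O trans, PPh3 trans, py trans; H2O trans, PPh3 cis, py cis; H2O cis, PPh3 cis, py trans; H2O cis, PPh3 cis, py cis (chiral); H2O cis, PPh3 trans, py cis.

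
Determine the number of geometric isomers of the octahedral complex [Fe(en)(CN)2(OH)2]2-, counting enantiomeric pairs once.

3

In an octahedral complex each vertex has one trans partner and four cis neighbours.
Each en is bidentate and must span two cis positions.
Systematic placement gives 3 geometric isomers: CN trans, OH cis; CN cis, OH cis (chiral); CN cis, OH trans.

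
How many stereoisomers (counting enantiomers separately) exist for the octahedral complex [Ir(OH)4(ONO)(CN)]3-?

2

An octahedron has six vertices in three trans pairs; every non-trans pair is cis.
Working through the distinct placements yields 2 geometric isomers: ONO and CN mutually cis; ONO and CN mutually trans.
Each arrangement has an internal mirror plane or centre of symmetry, so none is chiral.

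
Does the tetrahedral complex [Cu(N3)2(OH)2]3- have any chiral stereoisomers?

All four vertices of a tetrahedron are equivalent and mutually adjacent, so cis/trans isomerism cannot arise.
Only one geometric arrangement is possible.

no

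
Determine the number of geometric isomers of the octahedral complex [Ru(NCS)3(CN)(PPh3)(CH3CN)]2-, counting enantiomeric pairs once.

The six octahedral sites form three mutually perpendicular trans pairs.
There are 4 geometric isomers: NCS mer (3 arrangements); NCS fac (chiral).

4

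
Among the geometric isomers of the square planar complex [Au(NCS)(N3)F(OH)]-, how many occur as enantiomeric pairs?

A square has two trans pairs of vertices; adjacent vertices are cis.
Systematic placement gives 3 geometric isomers: (F/NCS trans, N3/OH trans); (F/OH trans, N3/NCS trans); (F/N3 trans, NCS/OH trans).
Each arrangement has an internal mirror plane or centre of symmetry, so none is chiral.

0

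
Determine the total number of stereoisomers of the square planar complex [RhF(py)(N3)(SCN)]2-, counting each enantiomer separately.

3

In a square planar complex each vertex has one trans partner and two cis neighbours.
There are 3 geometric isomers: (F/SCN trans, N3/py trans); (F/py trans, N3/SCN trans); (F/N3 trans, SCN/py trans).
Each arrangement has an internal mirror plane or centre of symmetry, so none is chiral.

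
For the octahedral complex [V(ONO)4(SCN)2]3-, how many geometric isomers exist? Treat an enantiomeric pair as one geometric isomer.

2

In an octahedral complex each vertex has one trans partner and four cis neighbours.
The distinct arrangements are (2 in all): SCN trans; SCN cis.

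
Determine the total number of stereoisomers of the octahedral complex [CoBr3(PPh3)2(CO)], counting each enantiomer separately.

3

The six octahedral sites form three mutually perpendicular trans pairs.
The distinct arrangements are (3 in all): Br mer, PPh3 trans; Br mer, PPh3 cis; Br fac, PPh3 cis.
Each arrangement has an internal mirror plane or centre of symmetry, so none is chiral.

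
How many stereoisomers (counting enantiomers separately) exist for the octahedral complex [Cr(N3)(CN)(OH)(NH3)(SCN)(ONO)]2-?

30

The six octahedral sites form three mutually perpendicular trans pairs.
Placing the ligands in turn and identifying arrangements related by rotation or reflection leaves 15 distinct geometric isomers.
Of these, 15 lack any improper symmetry element and so occur as enantiomeric pairs, giving 15 + 15 = 30 stereoisomers in total.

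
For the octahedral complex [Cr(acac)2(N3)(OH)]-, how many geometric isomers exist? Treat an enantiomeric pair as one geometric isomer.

Each acac is bidentate and must span two cis positions.
The distinct arrangements are (2 in all): N3 and OH mutually trans; N3 and OH mutually cis (chiral).

2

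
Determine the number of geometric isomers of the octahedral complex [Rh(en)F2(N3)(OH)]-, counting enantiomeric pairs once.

In an octahedral complex each vertex has one trans partner and four cis neighbours.
Each en is bidentate and must span two cis positions.
Working through the distinct placements yields 4 geometric isomers: F trans; F cis (3 arrangements, 2 chiral).

4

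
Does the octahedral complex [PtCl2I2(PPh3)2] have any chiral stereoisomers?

yes

An octahedron has six vertices in three trans pairs; every non-trans pair is cis.
The distinct arrangements are (5 in all): Cl trans, I trans, PPh3 trans; Cl trans, I cis, PPh3 cis; Cl cis, I cis, PPh3 trans; Cl cis, I cis, PPh3 cis (chiral); Cl cis, I trans, PPh3 cis.
One of these lacks any improper symmetry element and so occurs as an enantiomeric pair, giving 5 + 1 = 6 stereoisomers in total.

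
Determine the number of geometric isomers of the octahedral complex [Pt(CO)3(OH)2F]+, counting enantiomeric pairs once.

3

In an octahedral complex each vertex has one trans partner and four cis neighbours.
The distinct arrangements are (3 in all): CO mer, OH trans; CO mer, OH cis; CO fac, OH cis.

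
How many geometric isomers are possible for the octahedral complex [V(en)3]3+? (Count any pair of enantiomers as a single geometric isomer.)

1

The six octahedral sites form three mutually perpendicular trans pairs.
Each en is bidentate and must span two cis positions.
Only one geometric arrangement is possible; it has no improper symmetry element, so it exists as a pair of enantiomers (2 stereoisomers).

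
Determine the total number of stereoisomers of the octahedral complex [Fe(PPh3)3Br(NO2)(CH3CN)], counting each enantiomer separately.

5

The six octahedral sites form three mutually perpendicular trans pairs.
Working through the distinct placements yields 4 geometric isomers: PPh3 mer (3 arrangements); PPh3 fac (chiral).
One of these lacks any improper symmetry element and so occurs as an enantiomeric pair, giving 4 + 1 = 5 stereoisomers in total.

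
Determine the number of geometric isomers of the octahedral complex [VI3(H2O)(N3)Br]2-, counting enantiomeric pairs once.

The six octahedral sites form three mutually perpendicular trans pairs.
Working through the distinct placements yields 4 geometric isomers: I mer (3 arrangements); I fac (chiral).

4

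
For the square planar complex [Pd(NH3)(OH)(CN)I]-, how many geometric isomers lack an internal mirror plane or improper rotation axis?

In a square planar complex each vertex has one trans partner and two cis neighbours.
There are 3 geometric isomers: (CN/NH3 trans, I/OH trans); (CN/OH trans, I/NH3 trans); (CN/I trans, NH3/OH trans).
Each arrangement has an internal mirror plane or centre of symmetry, so none is chiral.

0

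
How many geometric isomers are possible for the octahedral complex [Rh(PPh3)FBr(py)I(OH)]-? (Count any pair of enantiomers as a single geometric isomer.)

15

The six octahedral sites form three mutually perpendicular trans pairs.
Systematic enumeration (placing each ligand type in turn and discarding arrangements equivalent by rotation or reflection) gives 15 geometric isomers.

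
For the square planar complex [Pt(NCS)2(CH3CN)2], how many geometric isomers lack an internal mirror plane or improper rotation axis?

A square has two trans pairs of vertices; adjacent vertices are cis.
Working through the distinct placements yields 2 geometric isomers: NCS cis; NCS trans.
Each arrangement has an internal mirror plane or centre of symmetry, so none is chiral.

0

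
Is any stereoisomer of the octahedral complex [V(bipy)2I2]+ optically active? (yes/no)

An octahedron has six vertices in three trans pairs; every non-trans pair is cis.
Each bipy is bidentate and must span two cis positions.
There are 2 geometric isomers: I trans; I cis (chiral).
One of these lacks any improper symmetry element and so occurs as an enantiomeric pair, giving 2 + 1 = 3 stereoisomers in total.

yes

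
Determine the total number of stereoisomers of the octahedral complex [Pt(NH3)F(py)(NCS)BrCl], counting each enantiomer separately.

30

An octahedron has six vertices in three trans pairs; every non-trans pair is cis.
Placing the ligands in turn and identifying arrangements related by rotation or reflection leaves 15 distinct geometric isomers.
Of these, 15 lack any improper symmetry element and so occur as enantiomeric pairs, giving 15 + 15 = 30 stereoisomers in total.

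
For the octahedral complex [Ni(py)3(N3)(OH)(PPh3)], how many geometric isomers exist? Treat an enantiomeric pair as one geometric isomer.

4

Working through the distinct placements yields 4 geometric isomers: py mer (3 arrangements); py fac (chiral).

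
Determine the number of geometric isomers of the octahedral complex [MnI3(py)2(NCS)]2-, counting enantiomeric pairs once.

In an octahedral complex each vertex has one trans partner and four cis neighbours.
Working through the distinct placements yields 3 geometric isomers: I mer, py trans; I mer, py cis; I fac, py cis.

3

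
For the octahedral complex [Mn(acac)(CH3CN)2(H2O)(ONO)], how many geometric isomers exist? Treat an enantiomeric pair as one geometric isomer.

An octahedron has six vertices in three trans pairs; every non-trans pair is cis.
Each acac is bidentate and must span two cis positions.
Working through the distinct placements yields 4 geometric isomers: CH3CN trans; CH3CN cis (3 arrangements, 2 chiral).

4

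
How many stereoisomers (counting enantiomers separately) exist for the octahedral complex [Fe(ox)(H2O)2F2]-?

The six octahedral sites form three mutually perpendicular trans pairs.
Each ox is bidentate and must span two cis positions.
Working through the distinct placements yields 3 geometric isomers: H2O cis, F trans; H2O cis, F cis (chiral); H2O trans, F cis.
One of these lacks any improper symmetry element and so occurs as an enantiomeric pair, giving 3 + 1 = 4 stereoisomers in total.

4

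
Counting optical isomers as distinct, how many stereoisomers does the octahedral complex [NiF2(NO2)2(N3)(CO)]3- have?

In an octahedral complex each vertex has one trans partner and four cis neighbours.
Working through the distinct placements yields 6 geometric isomers: F cis, NO2 trans; F cis, NO2 cis (3 arrangements, 2 chiral); F trans, NO2 trans; F trans, NO2 cis.
Of these, 2 lack any improper symmetry element and so occur as enantiomeric pairs, giving 6 + 2 = 8 stereoisomers in total.

8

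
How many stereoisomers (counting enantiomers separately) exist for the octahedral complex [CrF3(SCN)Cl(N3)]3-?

5

The six octahedral sites form three mutually perpendicular trans pairs.
Working through the distinct placements yields 4 geometric isomers: F mer (3 arrangements); F fac (chiral).
One of these lacks any improper symmetry element and so occurs as an enantiomeric pair, giving 4 + 1 = 5 stereoisomers in total.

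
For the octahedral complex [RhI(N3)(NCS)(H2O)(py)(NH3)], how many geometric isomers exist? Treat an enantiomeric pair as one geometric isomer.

An octahedron has six vertices in three trans pairs; every non-trans pair is cis.
Systematic enumeration (placing each ligand type in turn and discarding arrangements equivalent by rotation or reflection) gives 15 geometric isomers.

15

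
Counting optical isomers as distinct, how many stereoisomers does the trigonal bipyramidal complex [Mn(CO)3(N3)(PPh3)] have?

4

A trigonal bipyramid has two axial and three equatorial sites, which are chemically inequivalent.
Systematic placement gives 4 geometric isomers: N3 equatorial, PPh3 equatorial; N3 axial, PPh3 equatorial; N3 equatorial, PPh3 axial; N3 axial, PPh3 axial.
Each arrangement has an internal mirror plane or centre of symmetry, so none is chiral.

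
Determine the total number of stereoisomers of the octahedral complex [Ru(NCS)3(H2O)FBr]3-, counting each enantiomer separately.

5

The six octahedral sites form three mutually perpendicular trans pairs.
The distinct arrangements are (4 in all): NCS mer (3 arrangements); NCS fac (chiral).
One of these lacks any improper symmetry element and so occurs as an enantiomeric pair, giving 4 + 1 = 5 stereoisomers in total.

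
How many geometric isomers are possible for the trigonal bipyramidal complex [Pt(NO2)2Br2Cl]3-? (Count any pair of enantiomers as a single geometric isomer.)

5

Exhaustive case analysis gives 5 geometric isomers.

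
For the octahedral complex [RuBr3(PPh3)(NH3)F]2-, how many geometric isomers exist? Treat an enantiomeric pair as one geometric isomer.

4

An octahedron has six vertices in three trans pairs; every non-trans pair is cis.
There are 4 geometric isomers: Br mer (3 arrangements); Br fac (chiral).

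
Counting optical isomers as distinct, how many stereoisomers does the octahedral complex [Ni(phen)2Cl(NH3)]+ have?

3

An octahedron has six vertices in three trans pairs; every non-trans pair is cis.
Each phen is bidentate and must span two cis positions.
Systematic placement gives 2 geometric isomers: Cl and NH3 mutually trans; Cl and NH3 mutually cis (chiral).
One of these lacks any improper symmetry element and so occurs as an enantiomeric pair, giving 2 + 1 = 3 stereoisomers in total.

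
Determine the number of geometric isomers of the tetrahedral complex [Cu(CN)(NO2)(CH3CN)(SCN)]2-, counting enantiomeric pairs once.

1

All four vertices of a tetrahedron are equivalent and mutually adjacent, so cis/trans isomerism cannot arise.
Only one geometric arrangement is possible; it has no improper symmetry element, so it exists as a pair of enantiomers (2 stereoisomers).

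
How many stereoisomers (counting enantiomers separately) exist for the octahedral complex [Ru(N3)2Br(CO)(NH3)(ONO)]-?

15

The six octahedral sites form three mutually perpendicular trans pairs.
Exhaustive case analysis gives 9 geometric isomers.
Of these, 6 lack any improper symmetry element and so occur as enantiomeric pairs, giving 9 + 6 = 15 stereoisomers in total.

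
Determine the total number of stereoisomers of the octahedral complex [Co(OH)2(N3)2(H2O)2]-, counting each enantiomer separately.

6

An octahedron has six vertices in three trans pairs; every non-trans pair is cis.
Systematic placement gives 5 geometric isomers: OH trans, N3 trans, H2O trans; OH cis, N3 cis, H2O trans; OH trans, N3 cis, H2O cis; OH cis, N3 cis, H2O cis (chiral); OH cis, N3 trans, H2O cis.
One of these lacks any improper symmetry element and so occurs as an enantiomeric pair, giving 5 + 1 = 6 stereoisomers in total.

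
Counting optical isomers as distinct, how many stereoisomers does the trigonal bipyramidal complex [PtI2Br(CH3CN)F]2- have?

10

In a trigonal bipyramid the two axial positions differ from the three equatorial ones.
Systematic enumeration (placing each ligand type in turn and discarding arrangements equivalent by rotation or reflection) gives 7 geometric isomers.
Of these, 3 lack any improper symmetry element and so occur as enantiomeric pairs, giving 7 + 3 = 10 stereoisomers in total.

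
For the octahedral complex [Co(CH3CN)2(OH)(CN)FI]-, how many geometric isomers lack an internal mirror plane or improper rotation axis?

6

In an octahedral complex each vertex has one trans partner and four cis neighbours.
Systematic enumeration (placing each ligand type in turn and discarding arrangements equivalent by rotation or reflection) gives 9 geometric isomers.
Of these, 6 lack any improper symmetry element and so occur as enantiomeric pairs, giving 9 + 6 = 15 stereoisomers in total.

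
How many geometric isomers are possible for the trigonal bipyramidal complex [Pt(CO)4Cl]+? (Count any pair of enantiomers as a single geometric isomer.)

A trigonal bipyramid has two axial and three equatorial sites, which are chemically inequivalent.
Working through the distinct placements yields 2 geometric isomers: Cl equatorial; Cl axial.

2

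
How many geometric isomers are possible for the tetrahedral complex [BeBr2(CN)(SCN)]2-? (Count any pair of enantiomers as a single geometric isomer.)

1

Only one geometric arrangement is possible.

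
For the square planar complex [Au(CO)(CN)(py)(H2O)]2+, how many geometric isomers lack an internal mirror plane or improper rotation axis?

0

A square has two trans pairs of vertices; adjacent vertices are cis.
There are 3 geometric isomers: (CN/H2O trans, CO/py trans); (CN/py trans, CO/H2O trans); (CN/CO trans, H2O/py trans).
Each arrangement has an internal mirror plane or centre of symmetry, so none is chiral.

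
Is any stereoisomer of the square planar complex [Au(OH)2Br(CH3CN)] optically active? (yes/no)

no

A square has two trans pairs of vertices; adjacent vertices are cis.
The distinct arrangements are (2 in all): OH cis; OH trans.
Each arrangement has an internal mirror plane or centre of symmetry, so none is chiral.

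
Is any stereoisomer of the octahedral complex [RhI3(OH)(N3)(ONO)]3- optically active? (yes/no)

yes

In an octahedral complex each vertex has one trans partner and four cis neighbours.
There are 4 geometric isomers: I mer (3 arrangements); I fac (chiral).
One of these lacks any improper symmetry element and so occurs as an enantiomeric pair, giving 4 + 1 = 5 stereoisomers in total.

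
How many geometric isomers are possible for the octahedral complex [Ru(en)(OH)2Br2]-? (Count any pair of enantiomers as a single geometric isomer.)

3

An octahedron has six vertices in three trans pairs; every non-trans pair is cis.
Each en is bidentate and must span two cis positions.
Systematic placement gives 3 geometric isomers: OH cis, Br trans; OH cis, Br cis (chiral); OH trans, Br cis.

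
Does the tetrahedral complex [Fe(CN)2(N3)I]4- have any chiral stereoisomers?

no

In a tetrahedral complex all four positions are equivalent and every pair of ligands is adjacent — there is no cis/trans distinction.
Only one geometric arrangement is possible.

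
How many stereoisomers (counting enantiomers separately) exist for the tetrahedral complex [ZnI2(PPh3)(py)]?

In a tetrahedral complex all four positions are equivalent and every pair of ligands is adjacent — there is no cis/trans distinction.
Only one geometric arrangement is possible.

1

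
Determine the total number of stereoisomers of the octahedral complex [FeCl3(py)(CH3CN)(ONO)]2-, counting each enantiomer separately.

Systematic placement gives 4 geometric isomers: Cl mer (3 arrangements); Cl fac (chiral).
One of these lacks any improper symmetry element and so occurs as an enantiomeric pair, giving 4 + 1 = 5 stereoisomers in total.

5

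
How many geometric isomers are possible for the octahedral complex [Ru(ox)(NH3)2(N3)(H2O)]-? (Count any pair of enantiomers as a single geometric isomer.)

In an octahedral complex each vertex has one trans partner and four cis neighbours.
Each ox is bidentate and must span two cis positions.
There are 4 geometric isomers: NH3 cis (3 arrangements, 2 chiral); NH3 trans.

4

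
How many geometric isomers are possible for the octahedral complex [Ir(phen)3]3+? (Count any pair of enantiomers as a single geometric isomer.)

The six octahedral sites form three mutually perpendicular trans pairs.
Each phen is bidentate and must span two cis positions.
Only one geometric arrangement is possible; it has no improper symmetry element, so it exists as a pair of enantiomers (2 stereoisomers).

1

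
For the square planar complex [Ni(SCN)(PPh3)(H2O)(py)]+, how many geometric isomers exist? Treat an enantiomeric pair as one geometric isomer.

In a square planar complex each vertex has one trans partner and two cis neighbours.
The distinct arrangements are (3 in all): (H2O/SCN trans, PPh3/py trans); (H2O/py trans, PPh3/SCN trans); (H2O/PPh3 trans, SCN/py trans).

3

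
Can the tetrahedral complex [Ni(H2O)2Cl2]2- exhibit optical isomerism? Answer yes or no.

In a tetrahedral complex all four positions are equivalent and every pair of ligands is adjacent — there is no cis/trans distinction.
Only one geometric arrangement is possible.

no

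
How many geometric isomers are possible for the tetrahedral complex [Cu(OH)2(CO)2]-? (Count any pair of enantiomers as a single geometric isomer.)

1

In a tetrahedral complex all four positions are equivalent and every pair of ligands is adjacent — there is no cis/trans distinction.
Only one geometric arrangement is possible.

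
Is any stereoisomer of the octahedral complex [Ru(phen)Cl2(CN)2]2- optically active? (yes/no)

Each phen is bidentate and must span two cis positions.
Systematic placement gives 3 geometric isomers: Cl cis, CN trans; Cl cis, CN cis (chiral); Cl trans, CN cis.
One of these lacks any improper symmetry element and so occurs as an enantiomeric pair, giving 3 + 1 = 4 stereoisomers in total.

yes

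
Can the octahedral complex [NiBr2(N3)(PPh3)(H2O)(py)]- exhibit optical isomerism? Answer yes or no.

yes

The six octahedral sites form three mutually perpendicular trans pairs.
Exhaustive case analysis gives 9 geometric isomers.
Of these, 6 lack any improper symmetry element and so occur as enantiomeric pairs, giving 9 + 6 = 15 stereoisomers in total.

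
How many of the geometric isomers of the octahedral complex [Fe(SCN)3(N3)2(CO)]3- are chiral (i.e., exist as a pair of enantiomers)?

0

Working through the distinct placements yields 3 geometric isomers: SCN mer, N3 cis; SCN mer, N3 trans; SCN fac, N3 cis.
Each arrangement has an internal mirror plane or centre of symmetry, so none is chiral.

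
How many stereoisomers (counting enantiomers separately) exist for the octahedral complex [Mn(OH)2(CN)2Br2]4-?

In an octahedral complex each vertex has one trans partner and four cis neighbours.
The distinct arrangements are (5 in all): OH trans, CN trans, Br trans; OH cis, CN cis, Br trans; OH trans, CN cis, Br cis; OH cis, CN cis, Br cis (chiral); OH cis, CN trans, Br cis.
One of these lacks any improper symmetry element and so occurs as an enantiomeric pair, giving 5 + 1 = 6 stereoisomers in total.

6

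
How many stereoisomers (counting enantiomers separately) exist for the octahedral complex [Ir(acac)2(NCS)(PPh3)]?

The six octahedral sites form three mutually perpendicular trans pairs.
Each acac is bidentate and must span two cis positions.
Systematic placement gives 2 geometric isomers: NCS and PPh3 mutually trans; NCS and PPh3 mutually cis (chiral).
One of these lacks any improper symmetry element and so occurs as an enantiomeric pair, giving 2 + 1 = 3 stereoisomers in total.

3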